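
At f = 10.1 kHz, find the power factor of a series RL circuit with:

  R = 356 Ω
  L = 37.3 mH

Step 1 — Angular frequency: ω = 2π·f = 2π·1.01e+04 = 6.346e+04 rad/s.
Step 2 — Component impedances:
  R: Z = R = 356 Ω
  L: Z = jωL = j·6.346e+04·0.0373 = 0 + j2367 Ω
Step 3 — Series combination: Z_total = R + L = 356 + j2367 Ω = 2394∠81.4° Ω.
Step 4 — Power factor: PF = cos(φ) = Re(Z)/|Z| = 356/2394 = 0.1487.
Step 5 — Type: Im(Z) = 2367 ⇒ lagging (phase φ = 81.4°).

PF = 0.1487 (lagging, φ = 81.4°)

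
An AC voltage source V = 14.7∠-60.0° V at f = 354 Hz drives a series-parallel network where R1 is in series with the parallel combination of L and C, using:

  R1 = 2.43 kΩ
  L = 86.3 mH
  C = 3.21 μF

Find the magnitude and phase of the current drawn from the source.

Step 1 — Angular frequency: ω = 2π·f = 2π·354 = 2224 rad/s.
Step 2 — Component impedances:
  R1: Z = R = 2430 Ω
  L: Z = jωL = j·2224·0.0863 = 0 + j192 Ω
  C: Z = 1/(jωC) = -j/(ω·C) = 0 - j140.1 Ω
Step 3 — Parallel branch: L || C = 1/(1/L + 1/C) = 0 - j518.1 Ω.
Step 4 — Series with R1: Z_total = R1 + (L || C) = 2430 - j518.1 Ω = 2485∠-12.0° Ω.
Step 5 — Source phasor: V = 14.7∠-60.0° V = 7.35 - j12.73 V.
Step 6 — Ohm's law: I = V / Z_total = (7.35 - j12.73) / (2430 - j518.1) = 0.003962 - j0.004394 A.
Step 7 — Convert to polar: |I| = 0.005916 A, ∠I = -48.0°.

I = 0.005916∠-48.0° A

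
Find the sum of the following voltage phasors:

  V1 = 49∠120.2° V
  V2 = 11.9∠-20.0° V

Step 1 — Convert each phasor to rectangular form:
  V1 = 49·(cos(120.2°) + j·sin(120.2°)) = -24.65 + j42.35 V
  V2 = 11.9·(cos(-20.0°) + j·sin(-20.0°)) = 11.18 - j4.07 V
Step 2 — Sum components: V_total = -13.47 + j38.28 V.
Step 3 — Convert to polar: |V_total| = 40.58 V, ∠V_total = 109.4°.

V_total = 40.58∠109.4° V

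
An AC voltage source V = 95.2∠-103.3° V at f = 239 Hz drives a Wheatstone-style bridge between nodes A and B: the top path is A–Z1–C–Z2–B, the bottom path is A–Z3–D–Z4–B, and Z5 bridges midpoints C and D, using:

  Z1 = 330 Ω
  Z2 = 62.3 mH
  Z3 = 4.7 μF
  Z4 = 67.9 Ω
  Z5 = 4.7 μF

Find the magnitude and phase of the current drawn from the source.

Step 1 — Angular frequency: ω = 2π·f = 2π·239 = 1502 rad/s.
Step 2 — Component impedances:
  Z1: Z = R = 330 Ω
  Z2: Z = jωL = j·1502·0.0623 = 0 + j93.55 Ω
  Z3: Z = 1/(jωC) = -j/(ω·C) = 0 - j141.7 Ω
  Z4: Z = R = 67.9 Ω
  Z5: Z = 1/(jωC) = -j/(ω·C) = 0 - j141.7 Ω
Step 3 — Bridge requires nodal analysis (the Z5 bridge couples midpoints C and D, so the two paths cannot be reduced to a simple series/parallel combination). Setting node B to ground and injecting 1 A at node A, the 3-node admittance system at A, C, D solves to V_A = Z_AB = 97.97 - j93.27 Ω = 135.3∠-43.6° Ω.
Step 4 — Source phasor: V = 95.2∠-103.3° V = -21.9 - j92.65 V.
Step 5 — Ohm's law: I = V / Z_total = (-21.9 - j92.65) / (97.97 - j93.27) = 0.355 - j0.6077 A.
Step 6 — Convert to polar: |I| = 0.7038 A, ∠I = -59.7°.

I = 0.7038∠-59.7° A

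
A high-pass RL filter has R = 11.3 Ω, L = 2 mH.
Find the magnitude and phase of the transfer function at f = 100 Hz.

Step 1 — Angular frequency: ω = 2π·100 = 628.3 rad/s.
Step 2 — Transfer function: H(jω) = jωL/(R + jωL).
Step 3 — Numerator jωL = j·1.257; denominator R + jωL = 11.3 + j1.257.
Step 4 — H = 0.01222 + j0.1098.
Step 5 — Magnitude: |H| = 0.1105 (-19.1 dB); phase: φ = 83.7°.

|H| = 0.1105 (-19.1 dB), φ = 83.7°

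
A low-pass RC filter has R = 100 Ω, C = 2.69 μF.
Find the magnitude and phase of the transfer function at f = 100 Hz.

Step 1 — Angular frequency: ω = 2π·100 = 628.3 rad/s.
Step 2 — Transfer function: H(jω) = 1/(1 + jωRC).
Step 3 — Denominator: 1 + jωRC = 1 + j·628.3·100·2.69e-06 = 1 + j0.169.
Step 4 — H = 0.9722 - j0.1643.
Step 5 — Magnitude: |H| = 0.986 (-0.1 dB); phase: φ = -9.6°.

|H| = 0.986 (-0.1 dB), φ = -9.6°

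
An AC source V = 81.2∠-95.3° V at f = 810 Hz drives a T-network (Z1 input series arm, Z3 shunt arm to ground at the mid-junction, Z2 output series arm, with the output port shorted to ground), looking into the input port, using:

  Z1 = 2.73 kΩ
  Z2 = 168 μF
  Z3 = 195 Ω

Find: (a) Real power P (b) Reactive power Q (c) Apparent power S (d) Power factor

Step 1 — Angular frequency: ω = 2π·f = 2π·810 = 5089 rad/s.
Step 2 — Component impedances:
  Z1: Z = R = 2730 Ω
  Z2: Z = 1/(jωC) = -j/(ω·C) = 0 - j1.17 Ω
  Z3: Z = R = 195 Ω
Step 3 — With the output port shorted to ground, the output series arm Z2 runs from the junction to ground; the shunt arm Z3 also runs from the junction to ground. They appear in parallel: Z3 || Z2 = 0.007015 - j1.17 Ω.
Step 4 — Series with input arm Z1: Z_in = Z1 + (Z3 || Z2) = 2730 - j1.17 Ω = 2730∠-0.0° Ω.
Step 5 — Source phasor: V = 81.2∠-95.3° V = -7.5 - j80.85 V.
Step 6 — Current: I = V / Z = -0.002735 - j0.02962 A = 0.02974∠-95.3° A.
Step 7 — Complex power: S = V·I* = 2.415 - j0.001035 VA.
Step 8 — Real power: P = Re(S) = 2.415 W.
Step 9 — Reactive power: Q = Im(S) = -0.001035 VAR.
Step 10 — Apparent power: |S| = 2.415 VA.
Step 11 — Power factor: PF = P/|S| = 1 (leading).

(a) P = 2.415 W  (b) Q = -0.001035 VAR  (c) S = 2.415 VA  (d) PF = 1 (leading)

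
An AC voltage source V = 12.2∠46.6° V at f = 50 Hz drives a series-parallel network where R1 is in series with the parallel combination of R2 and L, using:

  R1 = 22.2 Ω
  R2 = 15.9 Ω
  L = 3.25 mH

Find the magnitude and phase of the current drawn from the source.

Step 1 — Angular frequency: ω = 2π·f = 2π·50 = 314.2 rad/s.
Step 2 — Component impedances:
  R1: Z = R = 22.2 Ω
  R2: Z = R = 15.9 Ω
  L: Z = jωL = j·314.2·0.00325 = 0 + j1.021 Ω
Step 3 — Parallel branch: R2 || L = 1/(1/R2 + 1/L) = 0.0653 + j1.017 Ω.
Step 4 — Series with R1: Z_total = R1 + (R2 || L) = 22.27 + j1.017 Ω = 22.29∠2.6° Ω.
Step 5 — Source phasor: V = 12.2∠46.6° V = 8.382 + j8.864 V.
Step 6 — Ohm's law: I = V / Z_total = (8.382 + j8.864) / (22.27 + j1.017) = 0.3938 + j0.3801 A.
Step 7 — Convert to polar: |I| = 0.5474 A, ∠I = 44.0°.

I = 0.5474∠44.0° A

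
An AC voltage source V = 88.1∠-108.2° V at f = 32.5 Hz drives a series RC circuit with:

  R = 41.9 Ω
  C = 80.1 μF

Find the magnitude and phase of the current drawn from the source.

Step 1 — Angular frequency: ω = 2π·f = 2π·32.5 = 204.2 rad/s.
Step 2 — Component impedances:
  R: Z = R = 41.9 Ω
  C: Z = 1/(jωC) = -j/(ω·C) = 0 - j61.14 Ω
Step 3 — Series combination: Z_total = R + C = 41.9 - j61.14 Ω = 74.12∠-55.6° Ω.
Step 4 — Source phasor: V = 88.1∠-108.2° V = -27.52 - j83.69 V.
Step 5 — Ohm's law: I = V / Z_total = (-27.52 - j83.69) / (41.9 - j61.14) = 0.7216 - j0.9446 A.
Step 6 — Convert to polar: |I| = 1.189 A, ∠I = -52.6°.

I = 1.189∠-52.6° A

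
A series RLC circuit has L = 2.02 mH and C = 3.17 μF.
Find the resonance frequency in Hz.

Step 1 — Resonance condition Im(Z)=0 gives ω₀ = 1/√(LC).
Step 2 — ω₀ = 1/√(0.00202·3.17e-06) = 1.25e+04 rad/s.
Step 3 — f₀ = ω₀/(2π) = 1989 Hz.

f₀ = 1989 Hz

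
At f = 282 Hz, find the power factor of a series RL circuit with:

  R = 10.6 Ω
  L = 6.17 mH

Step 1 — Angular frequency: ω = 2π·f = 2π·282 = 1772 rad/s.
Step 2 — Component impedances:
  R: Z = R = 10.6 Ω
  L: Z = jωL = j·1772·0.00617 = 0 + j10.93 Ω
Step 3 — Series combination: Z_total = R + L = 10.6 + j10.93 Ω = 15.23∠45.9° Ω.
Step 4 — Power factor: PF = cos(φ) = Re(Z)/|Z| = 10.6/15.227 = 0.6961.
Step 5 — Type: Im(Z) = 10.93 ⇒ lagging (phase φ = 45.9°).

PF = 0.6961 (lagging, φ = 45.9°)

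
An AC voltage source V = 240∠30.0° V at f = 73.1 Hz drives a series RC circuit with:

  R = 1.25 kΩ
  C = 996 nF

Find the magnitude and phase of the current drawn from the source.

Step 1 — Angular frequency: ω = 2π·f = 2π·73.1 = 459.3 rad/s.
Step 2 — Component impedances:
  R: Z = R = 1250 Ω
  C: Z = 1/(jωC) = -j/(ω·C) = 0 - j2186 Ω
Step 3 — Series combination: Z_total = R + C = 1250 - j2186 Ω = 2518∠-60.2° Ω.
Step 4 — Source phasor: V = 240∠30.0° V = 207.8 + j120 V.
Step 5 — Ohm's law: I = V / Z_total = (207.8 + j120) / (1250 - j2186) = -0.0003956 + j0.09531 A.
Step 6 — Convert to polar: |I| = 0.09531 A, ∠I = 90.2°.

I = 0.09531∠90.2° A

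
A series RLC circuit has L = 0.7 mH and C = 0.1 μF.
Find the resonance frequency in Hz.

Step 1 — Resonance condition Im(Z)=0 gives ω₀ = 1/√(LC).
Step 2 — ω₀ = 1/√(0.0007·1e-07) = 1.195e+05 rad/s.
Step 3 — f₀ = ω₀/(2π) = 1.902e+04 Hz.

f₀ = 1.902e+04 Hz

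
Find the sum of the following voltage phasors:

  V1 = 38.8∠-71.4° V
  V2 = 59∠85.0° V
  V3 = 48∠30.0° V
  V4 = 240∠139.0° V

Step 1 — Convert each phasor to rectangular form:
  V1 = 38.8·(cos(-71.4°) + j·sin(-71.4°)) = 12.38 - j36.77 V
  V2 = 59·(cos(85.0°) + j·sin(85.0°)) = 5.142 + j58.78 V
  V3 = 48·(cos(30.0°) + j·sin(30.0°)) = 41.57 + j24 V
  V4 = 240·(cos(139.0°) + j·sin(139.0°)) = -181.1 + j157.5 V
Step 2 — Sum components: V_total = -122 + j203.5 V.
Step 3 — Convert to polar: |V_total| = 237.3 V, ∠V_total = 121.0°.

V_total = 237.3∠121.0° V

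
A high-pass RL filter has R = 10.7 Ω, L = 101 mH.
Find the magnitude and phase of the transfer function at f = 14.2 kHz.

Step 1 — Angular frequency: ω = 2π·1.42e+04 = 8.922e+04 rad/s.
Step 2 — Transfer function: H(jω) = jωL/(R + jωL).
Step 3 — Numerator jωL = j·9011; denominator R + jωL = 10.7 + j9011.
Step 4 — H = 1 + j0.001187.
Step 5 — Magnitude: |H| = 1 (-0.0 dB); phase: φ = 0.1°.

|H| = 1 (-0.0 dB), φ = 0.1°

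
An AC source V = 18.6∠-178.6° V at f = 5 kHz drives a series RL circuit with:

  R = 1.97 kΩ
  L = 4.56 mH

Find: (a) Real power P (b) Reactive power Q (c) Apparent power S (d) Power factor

Step 1 — Angular frequency: ω = 2π·f = 2π·5000 = 3.142e+04 rad/s.
Step 2 — Component impedances:
  R: Z = R = 1970 Ω
  L: Z = jωL = j·3.142e+04·0.00456 = 0 + j143.3 Ω
Step 3 — Series combination: Z_total = R + L = 1970 + j143.3 Ω = 1975∠4.2° Ω.
Step 4 — Source phasor: V = 18.6∠-178.6° V = -18.59 - j0.4544 V.
Step 5 — Current: I = V / Z = -0.009406 + j0.0004533 A = 0.009417∠177.2° A.
Step 6 — Complex power: S = V·I* = 0.1747 + j0.0127 VA.
Step 7 — Real power: P = Re(S) = 0.1747 W.
Step 8 — Reactive power: Q = Im(S) = 0.0127 VAR.
Step 9 — Apparent power: |S| = 0.1752 VA.
Step 10 — Power factor: PF = P/|S| = 0.9974 (lagging).

(a) P = 0.1747 W  (b) Q = 0.0127 VAR  (c) S = 0.1752 VA  (d) PF = 0.9974 (lagging)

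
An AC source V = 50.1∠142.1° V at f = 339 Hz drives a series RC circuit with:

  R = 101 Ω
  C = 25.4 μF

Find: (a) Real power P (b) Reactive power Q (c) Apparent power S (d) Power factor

Step 1 — Angular frequency: ω = 2π·f = 2π·339 = 2130 rad/s.
Step 2 — Component impedances:
  R: Z = R = 101 Ω
  C: Z = 1/(jωC) = -j/(ω·C) = 0 - j18.48 Ω
Step 3 — Series combination: Z_total = R + C = 101 - j18.48 Ω = 102.7∠-10.4° Ω.
Step 4 — Source phasor: V = 50.1∠142.1° V = -39.53 + j30.78 V.
Step 5 — Current: I = V / Z = -0.4327 + j0.2255 A = 0.4879∠152.5° A.
Step 6 — Complex power: S = V·I* = 24.05 - j4.401 VA.
Step 7 — Real power: P = Re(S) = 24.05 W.
Step 8 — Reactive power: Q = Im(S) = -4.401 VAR.
Step 9 — Apparent power: |S| = 24.45 VA.
Step 10 — Power factor: PF = P/|S| = 0.9837 (leading).

(a) P = 24.05 W  (b) Q = -4.401 VAR  (c) S = 24.45 VA  (d) PF = 0.9837 (leading)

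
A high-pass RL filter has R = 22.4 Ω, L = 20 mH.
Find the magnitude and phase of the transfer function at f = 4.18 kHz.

Step 1 — Angular frequency: ω = 2π·4180 = 2.626e+04 rad/s.
Step 2 — Transfer function: H(jω) = jωL/(R + jωL).
Step 3 — Numerator jωL = j·525.3; denominator R + jωL = 22.4 + j525.3.
Step 4 — H = 0.9982 + j0.04257.
Step 5 — Magnitude: |H| = 0.9991 (-0.0 dB); phase: φ = 2.4°.

|H| = 0.9991 (-0.0 dB), φ = 2.4°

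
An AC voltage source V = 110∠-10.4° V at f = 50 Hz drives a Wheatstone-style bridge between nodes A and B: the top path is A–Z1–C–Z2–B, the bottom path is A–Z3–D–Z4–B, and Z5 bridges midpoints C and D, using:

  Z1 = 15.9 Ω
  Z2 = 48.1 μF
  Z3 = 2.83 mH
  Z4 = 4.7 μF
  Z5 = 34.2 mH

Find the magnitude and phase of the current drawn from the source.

Step 1 — Angular frequency: ω = 2π·f = 2π·50 = 314.2 rad/s.
Step 2 — Component impedances:
  Z1: Z = R = 15.9 Ω
  Z2: Z = 1/(jωC) = -j/(ω·C) = 0 - j66.18 Ω
  Z3: Z = jωL = j·314.2·0.00283 = 0 + j0.8891 Ω
  Z4: Z = 1/(jωC) = -j/(ω·C) = 0 - j677.3 Ω
  Z5: Z = jωL = j·314.2·0.0342 = 0 + j10.74 Ω
Step 3 — Bridge requires nodal analysis (the Z5 bridge couples midpoints C and D, so the two paths cannot be reduced to a simple series/parallel combination). Setting node B to ground and injecting 1 A at node A, the 3-node admittance system at A, C, D solves to V_A = Z_AB = 4.751 - j53.87 Ω = 54.08∠-85.0° Ω.
Step 4 — Source phasor: V = 110∠-10.4° V = 108.2 - j19.86 V.
Step 5 — Ohm's law: I = V / Z_total = (108.2 - j19.86) / (4.751 - j53.87) = 0.5415 + j1.961 A.
Step 6 — Convert to polar: |I| = 2.034 A, ∠I = 74.6°.

I = 2.034∠74.6° A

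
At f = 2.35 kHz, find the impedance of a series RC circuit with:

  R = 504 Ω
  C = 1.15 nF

Step 1 — Angular frequency: ω = 2π·f = 2π·2350 = 1.477e+04 rad/s.
Step 2 — Component impedances:
  R: Z = R = 504 Ω
  C: Z = 1/(jωC) = -j/(ω·C) = 0 - j5.889e+04 Ω
Step 3 — Series combination: Z_total = R + C = 504 - j5.889e+04 Ω = 5.889e+04∠-89.5° Ω.

Z = 504 - j5.889e+04 Ω = 5.889e+04∠-89.5° Ω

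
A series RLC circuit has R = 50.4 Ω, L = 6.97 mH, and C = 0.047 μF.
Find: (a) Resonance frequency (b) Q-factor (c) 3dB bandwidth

Step 1 — Resonance condition Im(Z)=0 gives ω₀ = 1/√(LC).
Step 2 — ω₀ = 1/√(0.00697·4.7e-08) = 5.525e+04 rad/s.
Step 3 — f₀ = ω₀/(2π) = 8793 Hz.
Step 4 — Series Q: Q = ω₀L/R = 5.525e+04·0.00697/50.4 = 7.641.
Step 5 — 3dB bandwidth: Δω = ω₀/Q = 7231 rad/s; BW = Δω/(2π) = 1151 Hz.

(a) f₀ = 8793 Hz  (b) Q = 7.641  (c) BW = 1151 Hz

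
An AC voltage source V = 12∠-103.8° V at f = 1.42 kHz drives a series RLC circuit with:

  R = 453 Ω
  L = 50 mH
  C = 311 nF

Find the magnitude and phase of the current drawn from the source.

Step 1 — Angular frequency: ω = 2π·f = 2π·1420 = 8922 rad/s.
Step 2 — Component impedances:
  R: Z = R = 453 Ω
  L: Z = jωL = j·8922·0.05 = 0 + j446.1 Ω
  C: Z = 1/(jωC) = -j/(ω·C) = 0 - j360.4 Ω
Step 3 — Series combination: Z_total = R + L + C = 453 + j85.72 Ω = 461∠10.7° Ω.
Step 4 — Source phasor: V = 12∠-103.8° V = -2.862 - j11.65 V.
Step 5 — Ohm's law: I = V / Z_total = (-2.862 - j11.65) / (453 + j85.72) = -0.0108 - j0.02368 A.
Step 6 — Convert to polar: |I| = 0.02603 A, ∠I = -114.5°.

I = 0.02603∠-114.5° A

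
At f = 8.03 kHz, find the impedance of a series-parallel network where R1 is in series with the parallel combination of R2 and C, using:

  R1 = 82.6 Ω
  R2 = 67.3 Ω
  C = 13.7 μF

Step 1 — Angular frequency: ω = 2π·f = 2π·8030 = 5.045e+04 rad/s.
Step 2 — Component impedances:
  R1: Z = R = 82.6 Ω
  R2: Z = R = 67.3 Ω
  C: Z = 1/(jωC) = -j/(ω·C) = 0 - j1.447 Ω
Step 3 — Parallel branch: R2 || C = 1/(1/R2 + 1/C) = 0.03109 - j1.446 Ω.
Step 4 — Series with R1: Z_total = R1 + (R2 || C) = 82.63 - j1.446 Ω = 82.64∠-1.0° Ω.

Z = 82.63 - j1.446 Ω = 82.64∠-1.0° Ω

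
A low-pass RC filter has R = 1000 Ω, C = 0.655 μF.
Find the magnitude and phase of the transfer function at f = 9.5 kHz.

Step 1 — Angular frequency: ω = 2π·9500 = 5.969e+04 rad/s.
Step 2 — Transfer function: H(jω) = 1/(1 + jωRC).
Step 3 — Denominator: 1 + jωRC = 1 + j·5.969e+04·1000·6.55e-07 = 1 + j39.1.
Step 4 — H = 0.0006538 - j0.02556.
Step 5 — Magnitude: |H| = 0.02557 (-31.8 dB); phase: φ = -88.5°.

|H| = 0.02557 (-31.8 dB), φ = -88.5°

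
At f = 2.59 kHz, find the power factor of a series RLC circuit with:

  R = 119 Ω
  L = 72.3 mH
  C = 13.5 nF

Step 1 — Angular frequency: ω = 2π·f = 2π·2590 = 1.627e+04 rad/s.
Step 2 — Component impedances:
  R: Z = R = 119 Ω
  L: Z = jωL = j·1.627e+04·0.0723 = 0 + j1177 Ω
  C: Z = 1/(jωC) = -j/(ω·C) = 0 - j4552 Ω
Step 3 — Series combination: Z_total = R + L + C = 119 - j3375 Ω = 3377∠-88.0° Ω.
Step 4 — Power factor: PF = cos(φ) = Re(Z)/|Z| = 119/3377.4 = 0.03523.
Step 5 — Type: Im(Z) = -3375 ⇒ leading (phase φ = -88.0°).

PF = 0.03523 (leading, φ = -88.0°)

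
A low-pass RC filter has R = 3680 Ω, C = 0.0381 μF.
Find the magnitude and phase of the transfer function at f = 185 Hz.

Step 1 — Angular frequency: ω = 2π·185 = 1162 rad/s.
Step 2 — Transfer function: H(jω) = 1/(1 + jωRC).
Step 3 — Denominator: 1 + jωRC = 1 + j·1162·3680·3.81e-08 = 1 + j0.163.
Step 4 — H = 0.9741 - j0.1588.
Step 5 — Magnitude: |H| = 0.987 (-0.1 dB); phase: φ = -9.3°.

|H| = 0.987 (-0.1 dB), φ = -9.3°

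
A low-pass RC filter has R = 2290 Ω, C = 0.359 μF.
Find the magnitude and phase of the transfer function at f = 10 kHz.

Step 1 — Angular frequency: ω = 2π·1e+04 = 6.283e+04 rad/s.
Step 2 — Transfer function: H(jω) = 1/(1 + jωRC).
Step 3 — Denominator: 1 + jωRC = 1 + j·6.283e+04·2290·3.59e-07 = 1 + j51.65.
Step 4 — H = 0.0003746 - j0.01935.
Step 5 — Magnitude: |H| = 0.01936 (-34.3 dB); phase: φ = -88.9°.

|H| = 0.01936 (-34.3 dB), φ = -88.9°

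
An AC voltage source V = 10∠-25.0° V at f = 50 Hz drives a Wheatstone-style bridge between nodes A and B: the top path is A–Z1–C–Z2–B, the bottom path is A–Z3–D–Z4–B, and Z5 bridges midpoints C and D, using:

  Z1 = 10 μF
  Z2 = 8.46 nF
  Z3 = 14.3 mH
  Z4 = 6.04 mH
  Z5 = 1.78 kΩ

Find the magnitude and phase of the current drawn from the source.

Step 1 — Angular frequency: ω = 2π·f = 2π·50 = 314.2 rad/s.
Step 2 — Component impedances:
  Z1: Z = 1/(jωC) = -j/(ω·C) = 0 - j318.3 Ω
  Z2: Z = 1/(jωC) = -j/(ω·C) = 0 - j3.763e+05 Ω
  Z3: Z = jωL = j·314.2·0.0143 = 0 + j4.492 Ω
  Z4: Z = jωL = j·314.2·0.00604 = 0 + j1.898 Ω
  Z5: Z = R = 1780 Ω
Step 3 — Bridge requires nodal analysis (the Z5 bridge couples midpoints C and D, so the two paths cannot be reduced to a simple series/parallel combination). Setting node B to ground and injecting 1 A at node A, the 3-node admittance system at A, C, D solves to V_A = Z_AB = 0.01097 + j6.392 Ω = 6.392∠89.9° Ω.
Step 4 — Source phasor: V = 10∠-25.0° V = 9.063 - j4.226 V.
Step 5 — Ohm's law: I = V / Z_total = (9.063 - j4.226) / (0.01097 + j6.392) = -0.6587 - j1.419 A.
Step 6 — Convert to polar: |I| = 1.564 A, ∠I = -114.9°.

I = 1.564∠-114.9° A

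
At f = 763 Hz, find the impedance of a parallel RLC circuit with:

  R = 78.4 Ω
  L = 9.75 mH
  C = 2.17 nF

Step 1 — Angular frequency: ω = 2π·f = 2π·763 = 4794 rad/s.
Step 2 — Component impedances:
  R: Z = R = 78.4 Ω
  L: Z = jωL = j·4794·0.00975 = 0 + j46.74 Ω
  C: Z = 1/(jωC) = -j/(ω·C) = 0 - j9.612e+04 Ω
Step 3 — Parallel combination: 1/Z_total = 1/R + 1/L + 1/C; Z_total = 20.57 + j34.49 Ω = 40.16∠59.2° Ω.

Z = 20.57 + j34.49 Ω = 40.16∠59.2° Ω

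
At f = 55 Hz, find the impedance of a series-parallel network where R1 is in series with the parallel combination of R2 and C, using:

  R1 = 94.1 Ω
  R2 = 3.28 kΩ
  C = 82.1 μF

Step 1 — Angular frequency: ω = 2π·f = 2π·55 = 345.6 rad/s.
Step 2 — Component impedances:
  R1: Z = R = 94.1 Ω
  R2: Z = R = 3280 Ω
  C: Z = 1/(jωC) = -j/(ω·C) = 0 - j35.25 Ω
Step 3 — Parallel branch: R2 || C = 1/(1/R2 + 1/C) = 0.3787 - j35.24 Ω.
Step 4 — Series with R1: Z_total = R1 + (R2 || C) = 94.48 - j35.24 Ω = 100.8∠-20.5° Ω.

Z = 94.48 - j35.24 Ω = 100.8∠-20.5° Ω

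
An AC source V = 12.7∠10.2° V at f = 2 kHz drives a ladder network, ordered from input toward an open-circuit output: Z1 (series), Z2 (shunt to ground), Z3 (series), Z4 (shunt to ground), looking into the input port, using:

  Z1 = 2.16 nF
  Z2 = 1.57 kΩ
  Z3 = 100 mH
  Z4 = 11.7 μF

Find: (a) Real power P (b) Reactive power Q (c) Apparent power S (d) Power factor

Step 1 — Angular frequency: ω = 2π·f = 2π·2000 = 1.257e+04 rad/s.
Step 2 — Component impedances:
  Z1: Z = 1/(jωC) = -j/(ω·C) = 0 - j3.684e+04 Ω
  Z2: Z = R = 1570 Ω
  Z3: Z = jωL = j·1.257e+04·0.1 = 0 + j1257 Ω
  Z4: Z = 1/(jωC) = -j/(ω·C) = 0 - j6.801 Ω
Step 3 — Ladder network (open output): work backward from the far end, alternating series and parallel combinations. Z_in = 609 - j3.608e+04 Ω = 3.608e+04∠-89.0° Ω.
Step 4 — Source phasor: V = 12.7∠10.2° V = 12.5 + j2.249 V.
Step 5 — Current: I = V / Z = -5.647e-05 + j0.0003474 A = 0.000352∠99.2° A.
Step 6 — Complex power: S = V·I* = 7.545e-05 - j0.00447 VA.
Step 7 — Real power: P = Re(S) = 7.545e-05 W.
Step 8 — Reactive power: Q = Im(S) = -0.00447 VAR.
Step 9 — Apparent power: |S| = 0.00447 VA.
Step 10 — Power factor: PF = P/|S| = 0.01688 (leading).

(a) P = 7.545e-05 W  (b) Q = -0.00447 VAR  (c) S = 0.00447 VA  (d) PF = 0.01688 (leading)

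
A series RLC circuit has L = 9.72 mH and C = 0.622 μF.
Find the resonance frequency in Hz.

Step 1 — Resonance condition Im(Z)=0 gives ω₀ = 1/√(LC).
Step 2 — ω₀ = 1/√(0.00972·6.22e-07) = 1.286e+04 rad/s.
Step 3 — f₀ = ω₀/(2π) = 2047 Hz.

f₀ = 2047 Hz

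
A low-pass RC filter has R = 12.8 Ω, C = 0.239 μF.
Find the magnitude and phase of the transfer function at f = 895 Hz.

Step 1 — Angular frequency: ω = 2π·895 = 5623 rad/s.
Step 2 — Transfer function: H(jω) = 1/(1 + jωRC).
Step 3 — Denominator: 1 + jωRC = 1 + j·5623·12.8·2.39e-07 = 1 + j0.0172.
Step 4 — H = 0.9997 - j0.0172.
Step 5 — Magnitude: |H| = 0.9999 (-0.0 dB); phase: φ = -1.0°.

|H| = 0.9999 (-0.0 dB), φ = -1.0°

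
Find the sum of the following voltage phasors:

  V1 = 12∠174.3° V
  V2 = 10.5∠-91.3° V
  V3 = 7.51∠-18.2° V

Step 1 — Convert each phasor to rectangular form:
  V1 = 12·(cos(174.3°) + j·sin(174.3°)) = -11.94 + j1.192 V
  V2 = 10.5·(cos(-91.3°) + j·sin(-91.3°)) = -0.2382 - j10.5 V
  V3 = 7.51·(cos(-18.2°) + j·sin(-18.2°)) = 7.134 - j2.346 V
Step 2 — Sum components: V_total = -5.045 - j11.65 V.
Step 3 — Convert to polar: |V_total| = 12.7 V, ∠V_total = -113.4°.

V_total = 12.7∠-113.4° V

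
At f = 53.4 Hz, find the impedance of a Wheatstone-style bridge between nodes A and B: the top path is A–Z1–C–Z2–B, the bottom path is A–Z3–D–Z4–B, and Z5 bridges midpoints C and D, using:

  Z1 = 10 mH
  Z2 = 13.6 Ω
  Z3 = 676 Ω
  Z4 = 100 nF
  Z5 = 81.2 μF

Step 1 — Angular frequency: ω = 2π·f = 2π·53.4 = 335.5 rad/s.
Step 2 — Component impedances:
  Z1: Z = jωL = j·335.5·0.01 = 0 + j3.355 Ω
  Z2: Z = R = 13.6 Ω
  Z3: Z = R = 676 Ω
  Z4: Z = 1/(jωC) = -j/(ω·C) = 0 - j2.98e+04 Ω
  Z5: Z = 1/(jωC) = -j/(ω·C) = 0 - j36.7 Ω
Step 3 — Bridge requires nodal analysis (the Z5 bridge couples midpoints C and D, so the two paths cannot be reduced to a simple series/parallel combination). Setting node B to ground and injecting 1 A at node A, the 3-node admittance system at A, C, D solves to V_A = Z_AB = 13.62 + j3.35 Ω = 14.02∠13.8° Ω.

Z = 13.62 + j3.35 Ω = 14.02∠13.8° Ω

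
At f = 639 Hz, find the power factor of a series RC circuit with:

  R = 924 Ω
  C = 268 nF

Step 1 — Angular frequency: ω = 2π·f = 2π·639 = 4015 rad/s.
Step 2 — Component impedances:
  R: Z = R = 924 Ω
  C: Z = 1/(jωC) = -j/(ω·C) = 0 - j929.4 Ω
Step 3 — Series combination: Z_total = R + C = 924 - j929.4 Ω = 1311∠-45.2° Ω.
Step 4 — Power factor: PF = cos(φ) = Re(Z)/|Z| = 924/1310.5 = 0.7051.
Step 5 — Type: Im(Z) = -929.4 ⇒ leading (phase φ = -45.2°).

PF = 0.7051 (leading, φ = -45.2°)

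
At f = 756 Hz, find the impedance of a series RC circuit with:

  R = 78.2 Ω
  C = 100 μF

Step 1 — Angular frequency: ω = 2π·f = 2π·756 = 4750 rad/s.
Step 2 — Component impedances:
  R: Z = R = 78.2 Ω
  C: Z = 1/(jωC) = -j/(ω·C) = 0 - j2.105 Ω
Step 3 — Series combination: Z_total = R + C = 78.2 - j2.105 Ω = 78.23∠-1.5° Ω.

Z = 78.2 - j2.105 Ω = 78.23∠-1.5° Ω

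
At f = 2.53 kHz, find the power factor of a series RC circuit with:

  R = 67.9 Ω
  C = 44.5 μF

Step 1 — Angular frequency: ω = 2π·f = 2π·2530 = 1.59e+04 rad/s.
Step 2 — Component impedances:
  R: Z = R = 67.9 Ω
  C: Z = 1/(jωC) = -j/(ω·C) = 0 - j1.414 Ω
Step 3 — Series combination: Z_total = R + C = 67.9 - j1.414 Ω = 67.91∠-1.2° Ω.
Step 4 — Power factor: PF = cos(φ) = Re(Z)/|Z| = 67.9/67.915 = 0.9998.
Step 5 — Type: Im(Z) = -1.414 ⇒ leading (phase φ = -1.2°).

PF = 0.9998 (leading, φ = -1.2°)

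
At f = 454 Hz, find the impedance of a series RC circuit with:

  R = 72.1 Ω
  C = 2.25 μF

Step 1 — Angular frequency: ω = 2π·f = 2π·454 = 2853 rad/s.
Step 2 — Component impedances:
  R: Z = R = 72.1 Ω
  C: Z = 1/(jωC) = -j/(ω·C) = 0 - j155.8 Ω
Step 3 — Series combination: Z_total = R + C = 72.1 - j155.8 Ω = 171.7∠-65.2° Ω.

Z = 72.1 - j155.8 Ω = 171.7∠-65.2° Ω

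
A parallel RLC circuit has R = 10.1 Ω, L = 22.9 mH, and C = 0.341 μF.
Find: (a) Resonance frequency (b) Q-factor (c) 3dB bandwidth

Step 1 — Resonance: ω₀ = 1/√(LC) = 1/√(0.0229·3.41e-07) = 1.132e+04 rad/s.
Step 2 — f₀ = ω₀/(2π) = 1801 Hz.
Step 3 — Parallel Q: Q = R/(ω₀L) = 10.1/(1.132e+04·0.0229) = 0.03897.
Step 4 — Bandwidth: Δω = ω₀/Q = 2.904e+05 rad/s; BW = Δω/(2π) = 4.621e+04 Hz.

(a) f₀ = 1801 Hz  (b) Q = 0.03897  (c) BW = 4.621e+04 Hz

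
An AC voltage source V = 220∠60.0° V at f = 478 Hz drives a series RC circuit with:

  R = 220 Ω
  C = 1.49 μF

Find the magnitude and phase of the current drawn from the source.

Step 1 — Angular frequency: ω = 2π·f = 2π·478 = 3003 rad/s.
Step 2 — Component impedances:
  R: Z = R = 220 Ω
  C: Z = 1/(jωC) = -j/(ω·C) = 0 - j223.5 Ω
Step 3 — Series combination: Z_total = R + C = 220 - j223.5 Ω = 313.6∠-45.4° Ω.
Step 4 — Source phasor: V = 220∠60.0° V = 110 + j190.5 V.
Step 5 — Ohm's law: I = V / Z_total = (110 + j190.5) / (220 - j223.5) = -0.1869 + j0.6762 A.
Step 6 — Convert to polar: |I| = 0.7016 A, ∠I = 105.4°.

I = 0.7016∠105.4° A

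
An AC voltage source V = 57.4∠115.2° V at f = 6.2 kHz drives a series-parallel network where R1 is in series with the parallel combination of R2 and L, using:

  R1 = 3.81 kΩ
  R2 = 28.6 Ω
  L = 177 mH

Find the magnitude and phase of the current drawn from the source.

Step 1 — Angular frequency: ω = 2π·f = 2π·6200 = 3.896e+04 rad/s.
Step 2 — Component impedances:
  R1: Z = R = 3810 Ω
  R2: Z = R = 28.6 Ω
  L: Z = jωL = j·3.896e+04·0.177 = 0 + j6895 Ω
Step 3 — Parallel branch: R2 || L = 1/(1/R2 + 1/L) = 28.6 + j0.1186 Ω.
Step 4 — Series with R1: Z_total = R1 + (R2 || L) = 3839 + j0.1186 Ω = 3839∠0.0° Ω.
Step 5 — Source phasor: V = 57.4∠115.2° V = -24.44 + j51.94 V.
Step 6 — Ohm's law: I = V / Z_total = (-24.44 + j51.94) / (3839 + j0.1186) = -0.006366 + j0.01353 A.
Step 7 — Convert to polar: |I| = 0.01495 A, ∠I = 115.2°.

I = 0.01495∠115.2° A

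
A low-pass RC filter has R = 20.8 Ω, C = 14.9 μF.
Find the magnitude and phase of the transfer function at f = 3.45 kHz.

Step 1 — Angular frequency: ω = 2π·3450 = 2.168e+04 rad/s.
Step 2 — Transfer function: H(jω) = 1/(1 + jωRC).
Step 3 — Denominator: 1 + jωRC = 1 + j·2.168e+04·20.8·1.49e-05 = 1 + j6.718.
Step 4 — H = 0.02168 - j0.1456.
Step 5 — Magnitude: |H| = 0.1472 (-16.6 dB); phase: φ = -81.5°.

|H| = 0.1472 (-16.6 dB), φ = -81.5°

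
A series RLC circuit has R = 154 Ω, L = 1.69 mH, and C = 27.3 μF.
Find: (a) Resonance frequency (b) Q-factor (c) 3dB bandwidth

Step 1 — Resonance: ω₀ = 1/√(LC) = 1/√(0.00169·2.73e-05) = 4656 rad/s.
Step 2 — f₀ = ω₀/(2π) = 741 Hz.
Step 3 — Series Q: Q = ω₀L/R = 4656·0.00169/154 = 0.05109.
Step 4 — Bandwidth: Δω = ω₀/Q = 9.112e+04 rad/s; BW = Δω/(2π) = 1.45e+04 Hz.

(a) f₀ = 741 Hz  (b) Q = 0.05109  (c) BW = 1.45e+04 Hz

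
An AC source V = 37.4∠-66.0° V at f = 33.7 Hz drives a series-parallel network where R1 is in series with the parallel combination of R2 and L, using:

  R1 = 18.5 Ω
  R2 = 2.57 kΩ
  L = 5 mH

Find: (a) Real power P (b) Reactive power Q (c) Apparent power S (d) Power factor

Step 1 — Angular frequency: ω = 2π·f = 2π·33.7 = 211.7 rad/s.
Step 2 — Component impedances:
  R1: Z = R = 18.5 Ω
  R2: Z = R = 2570 Ω
  L: Z = jωL = j·211.7·0.005 = 0 + j1.059 Ω
Step 3 — Parallel branch: R2 || L = 1/(1/R2 + 1/L) = 0.0004361 + j1.059 Ω.
Step 4 — Series with R1: Z_total = R1 + (R2 || L) = 18.5 + j1.059 Ω = 18.53∠3.3° Ω.
Step 5 — Source phasor: V = 37.4∠-66.0° V = 15.21 - j34.17 V.
Step 6 — Current: I = V / Z = 0.7142 - j1.888 A = 2.018∠-69.3° A.
Step 7 — Complex power: S = V·I* = 75.36 + j4.313 VA.
Step 8 — Real power: P = Re(S) = 75.36 W.
Step 9 — Reactive power: Q = Im(S) = 4.313 VAR.
Step 10 — Apparent power: |S| = 75.48 VA.
Step 11 — Power factor: PF = P/|S| = 0.9984 (lagging).

(a) P = 75.36 W  (b) Q = 4.313 VAR  (c) S = 75.48 VA  (d) PF = 0.9984 (lagging)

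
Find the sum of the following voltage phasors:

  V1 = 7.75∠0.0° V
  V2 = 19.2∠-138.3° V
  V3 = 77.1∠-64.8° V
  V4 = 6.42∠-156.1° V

Step 1 — Convert each phasor to rectangular form:
  V1 = 7.75·(cos(0.0°) + j·sin(0.0°)) = 7.75 V
  V2 = 19.2·(cos(-138.3°) + j·sin(-138.3°)) = -14.34 - j12.77 V
  V3 = 77.1·(cos(-64.8°) + j·sin(-64.8°)) = 32.83 - j69.76 V
  V4 = 6.42·(cos(-156.1°) + j·sin(-156.1°)) = -5.87 - j2.601 V
Step 2 — Sum components: V_total = 20.37 - j85.14 V.
Step 3 — Convert to polar: |V_total| = 87.54 V, ∠V_total = -76.5°.

V_total = 87.54∠-76.5° V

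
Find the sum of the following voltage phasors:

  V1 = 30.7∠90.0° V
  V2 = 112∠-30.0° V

Step 1 — Convert each phasor to rectangular form:
  V1 = 30.7·(cos(90.0°) + j·sin(90.0°)) = 0 + j30.7 V
  V2 = 112·(cos(-30.0°) + j·sin(-30.0°)) = 96.99 - j56 V
Step 2 — Sum components: V_total = 96.99 - j25.3 V.
Step 3 — Convert to polar: |V_total| = 100.2 V, ∠V_total = -14.6°.

V_total = 100.2∠-14.6° V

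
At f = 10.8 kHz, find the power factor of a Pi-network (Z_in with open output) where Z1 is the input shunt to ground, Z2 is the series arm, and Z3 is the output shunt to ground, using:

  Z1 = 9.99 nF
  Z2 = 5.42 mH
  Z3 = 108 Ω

Step 1 — Angular frequency: ω = 2π·f = 2π·1.08e+04 = 6.786e+04 rad/s.
Step 2 — Component impedances:
  Z1: Z = 1/(jωC) = -j/(ω·C) = 0 - j1475 Ω
  Z2: Z = jωL = j·6.786e+04·0.00542 = 0 + j367.8 Ω
  Z3: Z = R = 108 Ω
Step 3 — With open output, the series arm Z2 and the output shunt Z3 appear in series to ground: Z2 + Z3 = 108 + j367.8 Ω.
Step 4 — Parallel with input shunt Z1: Z_in = Z1 || (Z2 + Z3) = 189.9 + j471.4 Ω = 508.2∠68.1° Ω.
Step 5 — Power factor: PF = cos(φ) = Re(Z)/|Z| = 189.85/508.23 = 0.3736.
Step 6 — Type: Im(Z) = 471.4 ⇒ lagging (phase φ = 68.1°).

PF = 0.3736 (lagging, φ = 68.1°)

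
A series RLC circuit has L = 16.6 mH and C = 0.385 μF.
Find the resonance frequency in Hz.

Step 1 — Resonance condition Im(Z)=0 gives ω₀ = 1/√(LC).
Step 2 — ω₀ = 1/√(0.0166·3.85e-07) = 1.251e+04 rad/s.
Step 3 — f₀ = ω₀/(2π) = 1991 Hz.

f₀ = 1991 Hz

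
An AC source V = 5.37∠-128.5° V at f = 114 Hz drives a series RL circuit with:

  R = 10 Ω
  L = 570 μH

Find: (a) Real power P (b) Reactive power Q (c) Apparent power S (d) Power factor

Step 1 — Angular frequency: ω = 2π·f = 2π·114 = 716.3 rad/s.
Step 2 — Component impedances:
  R: Z = R = 10 Ω
  L: Z = jωL = j·716.3·0.00057 = 0 + j0.4083 Ω
Step 3 — Series combination: Z_total = R + L = 10 + j0.4083 Ω = 10.01∠2.3° Ω.
Step 4 — Source phasor: V = 5.37∠-128.5° V = -3.343 - j4.203 V.
Step 5 — Current: I = V / Z = -0.3509 - j0.4059 A = 0.5366∠-130.8° A.
Step 6 — Complex power: S = V·I* = 2.879 + j0.1175 VA.
Step 7 — Real power: P = Re(S) = 2.879 W.
Step 8 — Reactive power: Q = Im(S) = 0.1175 VAR.
Step 9 — Apparent power: |S| = 2.881 VA.
Step 10 — Power factor: PF = P/|S| = 0.9992 (lagging).

(a) P = 2.879 W  (b) Q = 0.1175 VAR  (c) S = 2.881 VA  (d) PF = 0.9992 (lagging)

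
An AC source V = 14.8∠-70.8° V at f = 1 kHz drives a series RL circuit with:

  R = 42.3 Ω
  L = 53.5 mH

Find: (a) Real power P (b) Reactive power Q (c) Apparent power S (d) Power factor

Step 1 — Angular frequency: ω = 2π·f = 2π·1000 = 6283 rad/s.
Step 2 — Component impedances:
  R: Z = R = 42.3 Ω
  L: Z = jωL = j·6283·0.0535 = 0 + j336.2 Ω
Step 3 — Series combination: Z_total = R + L = 42.3 + j336.2 Ω = 338.8∠82.8° Ω.
Step 4 — Source phasor: V = 14.8∠-70.8° V = 4.867 - j13.98 V.
Step 5 — Current: I = V / Z = -0.03914 - j0.0194 A = 0.04368∠-153.6° A.
Step 6 — Complex power: S = V·I* = 0.08072 + j0.6415 VA.
Step 7 — Real power: P = Re(S) = 0.08072 W.
Step 8 — Reactive power: Q = Im(S) = 0.6415 VAR.
Step 9 — Apparent power: |S| = 0.6465 VA.
Step 10 — Power factor: PF = P/|S| = 0.1249 (lagging).

(a) P = 0.08072 W  (b) Q = 0.6415 VAR  (c) S = 0.6465 VA  (d) PF = 0.1249 (lagging)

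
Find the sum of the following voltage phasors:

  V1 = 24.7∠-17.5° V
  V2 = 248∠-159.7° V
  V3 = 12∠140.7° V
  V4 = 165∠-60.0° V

Step 1 — Convert each phasor to rectangular form:
  V1 = 24.7·(cos(-17.5°) + j·sin(-17.5°)) = 23.56 - j7.427 V
  V2 = 248·(cos(-159.7°) + j·sin(-159.7°)) = -232.6 - j86.04 V
  V3 = 12·(cos(140.7°) + j·sin(140.7°)) = -9.286 + j7.601 V
  V4 = 165·(cos(-60.0°) + j·sin(-60.0°)) = 82.5 - j142.9 V
Step 2 — Sum components: V_total = -135.8 - j228.8 V.
Step 3 — Convert to polar: |V_total| = 266 V, ∠V_total = -120.7°.

V_total = 266∠-120.7° V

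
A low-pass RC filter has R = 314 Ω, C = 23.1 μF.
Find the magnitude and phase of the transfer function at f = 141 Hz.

Step 1 — Angular frequency: ω = 2π·141 = 885.9 rad/s.
Step 2 — Transfer function: H(jω) = 1/(1 + jωRC).
Step 3 — Denominator: 1 + jωRC = 1 + j·885.9·314·2.31e-05 = 1 + j6.426.
Step 4 — H = 0.02364 - j0.1519.
Step 5 — Magnitude: |H| = 0.1538 (-16.3 dB); phase: φ = -81.2°.

|H| = 0.1538 (-16.3 dB), φ = -81.2°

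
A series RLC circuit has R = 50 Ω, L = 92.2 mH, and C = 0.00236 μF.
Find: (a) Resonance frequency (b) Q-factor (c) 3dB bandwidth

Step 1 — Resonance condition Im(Z)=0 gives ω₀ = 1/√(LC).
Step 2 — ω₀ = 1/√(0.0922·2.36e-09) = 6.779e+04 rad/s.
Step 3 — f₀ = ω₀/(2π) = 1.079e+04 Hz.
Step 4 — Series Q: Q = ω₀L/R = 6.779e+04·0.0922/50 = 125.
Step 5 — 3dB bandwidth: Δω = ω₀/Q = 542.3 rad/s; BW = Δω/(2π) = 86.31 Hz.

(a) f₀ = 1.079e+04 Hz  (b) Q = 125  (c) BW = 86.31 Hz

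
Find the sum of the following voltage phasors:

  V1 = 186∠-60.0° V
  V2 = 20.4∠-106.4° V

Step 1 — Convert each phasor to rectangular form:
  V1 = 186·(cos(-60.0°) + j·sin(-60.0°)) = 93 - j161.1 V
  V2 = 20.4·(cos(-106.4°) + j·sin(-106.4°)) = -5.76 - j19.57 V
Step 2 — Sum components: V_total = 87.24 - j180.7 V.
Step 3 — Convert to polar: |V_total| = 200.6 V, ∠V_total = -64.2°.

V_total = 200.6∠-64.2° V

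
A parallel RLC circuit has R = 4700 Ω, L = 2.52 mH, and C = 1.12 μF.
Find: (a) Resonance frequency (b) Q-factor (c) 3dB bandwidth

Step 1 — Resonance: ω₀ = 1/√(LC) = 1/√(0.00252·1.12e-06) = 1.882e+04 rad/s.
Step 2 — f₀ = ω₀/(2π) = 2996 Hz.
Step 3 — Parallel Q: Q = R/(ω₀L) = 4700/(1.882e+04·0.00252) = 99.08.
Step 4 — Bandwidth: Δω = ω₀/Q = 190 rad/s; BW = Δω/(2π) = 30.23 Hz.

(a) f₀ = 2996 Hz  (b) Q = 99.08  (c) BW = 30.23 Hz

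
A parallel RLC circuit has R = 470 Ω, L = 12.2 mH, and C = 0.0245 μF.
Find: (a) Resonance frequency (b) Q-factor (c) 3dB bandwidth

Step 1 — Resonance: ω₀ = 1/√(LC) = 1/√(0.0122·2.45e-08) = 5.784e+04 rad/s.
Step 2 — f₀ = ω₀/(2π) = 9206 Hz.
Step 3 — Parallel Q: Q = R/(ω₀L) = 470/(5.784e+04·0.0122) = 0.666.
Step 4 — Bandwidth: Δω = ω₀/Q = 8.684e+04 rad/s; BW = Δω/(2π) = 1.382e+04 Hz.

(a) f₀ = 9206 Hz  (b) Q = 0.666  (c) BW = 1.382e+04 Hz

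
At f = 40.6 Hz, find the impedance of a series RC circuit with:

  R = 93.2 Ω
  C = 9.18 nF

Step 1 — Angular frequency: ω = 2π·f = 2π·40.6 = 255.1 rad/s.
Step 2 — Component impedances:
  R: Z = R = 93.2 Ω
  C: Z = 1/(jωC) = -j/(ω·C) = 0 - j4.27e+05 Ω
Step 3 — Series combination: Z_total = R + C = 93.2 - j4.27e+05 Ω = 4.27e+05∠-90.0° Ω.

Z = 93.2 - j4.27e+05 Ω = 4.27e+05∠-90.0° Ω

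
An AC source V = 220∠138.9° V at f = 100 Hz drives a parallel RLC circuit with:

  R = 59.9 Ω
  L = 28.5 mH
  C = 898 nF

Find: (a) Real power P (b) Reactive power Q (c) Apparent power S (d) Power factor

Step 1 — Angular frequency: ω = 2π·f = 2π·100 = 628.3 rad/s.
Step 2 — Component impedances:
  R: Z = R = 59.9 Ω
  L: Z = jωL = j·628.3·0.0285 = 0 + j17.91 Ω
  C: Z = 1/(jωC) = -j/(ω·C) = 0 - j1772 Ω
Step 3 — Parallel combination: 1/Z_total = 1/R + 1/L + 1/C; Z_total = 5.007 + j16.58 Ω = 17.32∠73.2° Ω.
Step 4 — Source phasor: V = 220∠138.9° V = -165.8 + j144.6 V.
Step 5 — Current: I = V / Z = 5.227 + j11.58 A = 12.7∠65.7° A.
Step 6 — Complex power: S = V·I* = 808 + j2676 VA.
Step 7 — Real power: P = Re(S) = 808 W.
Step 8 — Reactive power: Q = Im(S) = 2676 VAR.
Step 9 — Apparent power: |S| = 2795 VA.
Step 10 — Power factor: PF = P/|S| = 0.2891 (lagging).

(a) P = 808 W  (b) Q = 2676 VAR  (c) S = 2795 VA  (d) PF = 0.2891 (lagging)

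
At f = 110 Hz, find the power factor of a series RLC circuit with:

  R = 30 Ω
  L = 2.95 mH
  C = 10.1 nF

Step 1 — Angular frequency: ω = 2π·f = 2π·110 = 691.2 rad/s.
Step 2 — Component impedances:
  R: Z = R = 30 Ω
  L: Z = jωL = j·691.2·0.00295 = 0 + j2.039 Ω
  C: Z = 1/(jωC) = -j/(ω·C) = 0 - j1.433e+05 Ω
Step 3 — Series combination: Z_total = R + L + C = 30 - j1.433e+05 Ω = 1.433e+05∠-90.0° Ω.
Step 4 — Power factor: PF = cos(φ) = Re(Z)/|Z| = 30/1.433e+05 = 0.0002094.
Step 5 — Type: Im(Z) = -1.433e+05 ⇒ leading (phase φ = -90.0°).

PF = 0.0002094 (leading, φ = -90.0°)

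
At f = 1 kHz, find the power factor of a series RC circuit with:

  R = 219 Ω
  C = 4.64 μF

Step 1 — Angular frequency: ω = 2π·f = 2π·1000 = 6283 rad/s.
Step 2 — Component impedances:
  R: Z = R = 219 Ω
  C: Z = 1/(jωC) = -j/(ω·C) = 0 - j34.3 Ω
Step 3 — Series combination: Z_total = R + C = 219 - j34.3 Ω = 221.7∠-8.9° Ω.
Step 4 — Power factor: PF = cos(φ) = Re(Z)/|Z| = 219/221.67 = 0.988.
Step 5 — Type: Im(Z) = -34.3 ⇒ leading (phase φ = -8.9°).

PF = 0.988 (leading, φ = -8.9°)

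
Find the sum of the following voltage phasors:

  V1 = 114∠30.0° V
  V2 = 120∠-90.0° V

Step 1 — Convert each phasor to rectangular form:
  V1 = 114·(cos(30.0°) + j·sin(30.0°)) = 98.73 + j57 V
  V2 = 120·(cos(-90.0°) + j·sin(-90.0°)) = 0 - j120 V
Step 2 — Sum components: V_total = 98.73 - j63 V.
Step 3 — Convert to polar: |V_total| = 117.1 V, ∠V_total = -32.5°.

V_total = 117.1∠-32.5° V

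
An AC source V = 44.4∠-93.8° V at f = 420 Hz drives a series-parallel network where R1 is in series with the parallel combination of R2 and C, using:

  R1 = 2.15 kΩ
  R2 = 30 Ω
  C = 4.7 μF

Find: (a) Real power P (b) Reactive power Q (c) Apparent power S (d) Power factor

Step 1 — Angular frequency: ω = 2π·f = 2π·420 = 2639 rad/s.
Step 2 — Component impedances:
  R1: Z = R = 2150 Ω
  R2: Z = R = 30 Ω
  C: Z = 1/(jωC) = -j/(ω·C) = 0 - j80.63 Ω
Step 3 — Parallel branch: R2 || C = 1/(1/R2 + 1/C) = 26.35 - j9.805 Ω.
Step 4 — Series with R1: Z_total = R1 + (R2 || C) = 2176 - j9.805 Ω = 2176∠-0.3° Ω.
Step 5 — Source phasor: V = 44.4∠-93.8° V = -2.943 - j44.3 V.
Step 6 — Current: I = V / Z = -0.00126 - j0.02036 A = 0.0204∠-93.5° A.
Step 7 — Complex power: S = V·I* = 0.9058 - j0.004081 VA.
Step 8 — Real power: P = Re(S) = 0.9058 W.
Step 9 — Reactive power: Q = Im(S) = -0.004081 VAR.
Step 10 — Apparent power: |S| = 0.9058 VA.
Step 11 — Power factor: PF = P/|S| = 1 (leading).

(a) P = 0.9058 W  (b) Q = -0.004081 VAR  (c) S = 0.9058 VA  (d) PF = 1 (leading)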